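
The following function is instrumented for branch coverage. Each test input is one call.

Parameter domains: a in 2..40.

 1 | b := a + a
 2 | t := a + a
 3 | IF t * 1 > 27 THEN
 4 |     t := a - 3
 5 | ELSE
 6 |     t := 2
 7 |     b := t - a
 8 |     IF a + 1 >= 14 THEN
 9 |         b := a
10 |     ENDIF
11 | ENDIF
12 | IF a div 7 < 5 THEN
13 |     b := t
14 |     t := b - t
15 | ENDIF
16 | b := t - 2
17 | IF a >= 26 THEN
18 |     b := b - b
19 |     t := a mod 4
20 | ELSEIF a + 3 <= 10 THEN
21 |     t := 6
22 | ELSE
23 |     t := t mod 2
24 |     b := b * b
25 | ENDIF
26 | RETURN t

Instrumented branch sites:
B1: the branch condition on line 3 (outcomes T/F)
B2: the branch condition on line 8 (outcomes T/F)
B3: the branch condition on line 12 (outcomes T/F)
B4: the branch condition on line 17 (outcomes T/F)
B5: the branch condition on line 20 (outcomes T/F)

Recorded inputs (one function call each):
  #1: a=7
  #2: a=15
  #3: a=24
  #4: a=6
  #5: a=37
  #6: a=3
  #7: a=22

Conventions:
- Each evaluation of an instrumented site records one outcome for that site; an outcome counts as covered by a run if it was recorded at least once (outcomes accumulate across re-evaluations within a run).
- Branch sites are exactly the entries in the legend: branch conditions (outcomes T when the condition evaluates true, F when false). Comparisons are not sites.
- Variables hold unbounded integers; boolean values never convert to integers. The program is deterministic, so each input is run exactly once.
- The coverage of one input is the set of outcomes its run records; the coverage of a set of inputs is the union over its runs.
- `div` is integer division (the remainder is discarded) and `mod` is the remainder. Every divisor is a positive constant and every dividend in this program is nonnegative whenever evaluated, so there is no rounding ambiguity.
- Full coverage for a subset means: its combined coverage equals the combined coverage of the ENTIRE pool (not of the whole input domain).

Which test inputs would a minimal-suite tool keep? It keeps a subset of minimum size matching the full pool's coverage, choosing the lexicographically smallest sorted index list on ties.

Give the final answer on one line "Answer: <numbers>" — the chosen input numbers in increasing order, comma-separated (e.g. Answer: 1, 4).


test 1 (a=7) hits B1=F, B2=F, B3=T, B4=F, B5=T
test 2 (a=15) hits B1=T, B3=T, B4=F, B5=F
test 3 (a=24) hits B1=T, B3=T, B4=F, B5=F
test 4 (a=6) hits B1=F, B2=F, B3=T, B4=F, B5=T
test 5 (a=37) hits B1=T, B3=F, B4=T
test 6 (a=3) hits B1=F, B2=F, B3=T, B4=F, B5=T
test 7 (a=22) hits B1=T, B3=T, B4=F, B5=F
pool-wide coverage (9 outcomes): B1=T, B1=F, B2=F, B3=T, B3=F, B4=T, B4=F, B5=T, B5=F
checked all size-1 subsets: none covers 9 outcomes (max 5/9)
checked all size-2 subsets: none covers 9 outcomes (max 8/9)
size 3: inputs {1, 2, 5} cover all 9 outcomes, and no lexicographically smaller subset of this size does
Answer: 1, 2, 5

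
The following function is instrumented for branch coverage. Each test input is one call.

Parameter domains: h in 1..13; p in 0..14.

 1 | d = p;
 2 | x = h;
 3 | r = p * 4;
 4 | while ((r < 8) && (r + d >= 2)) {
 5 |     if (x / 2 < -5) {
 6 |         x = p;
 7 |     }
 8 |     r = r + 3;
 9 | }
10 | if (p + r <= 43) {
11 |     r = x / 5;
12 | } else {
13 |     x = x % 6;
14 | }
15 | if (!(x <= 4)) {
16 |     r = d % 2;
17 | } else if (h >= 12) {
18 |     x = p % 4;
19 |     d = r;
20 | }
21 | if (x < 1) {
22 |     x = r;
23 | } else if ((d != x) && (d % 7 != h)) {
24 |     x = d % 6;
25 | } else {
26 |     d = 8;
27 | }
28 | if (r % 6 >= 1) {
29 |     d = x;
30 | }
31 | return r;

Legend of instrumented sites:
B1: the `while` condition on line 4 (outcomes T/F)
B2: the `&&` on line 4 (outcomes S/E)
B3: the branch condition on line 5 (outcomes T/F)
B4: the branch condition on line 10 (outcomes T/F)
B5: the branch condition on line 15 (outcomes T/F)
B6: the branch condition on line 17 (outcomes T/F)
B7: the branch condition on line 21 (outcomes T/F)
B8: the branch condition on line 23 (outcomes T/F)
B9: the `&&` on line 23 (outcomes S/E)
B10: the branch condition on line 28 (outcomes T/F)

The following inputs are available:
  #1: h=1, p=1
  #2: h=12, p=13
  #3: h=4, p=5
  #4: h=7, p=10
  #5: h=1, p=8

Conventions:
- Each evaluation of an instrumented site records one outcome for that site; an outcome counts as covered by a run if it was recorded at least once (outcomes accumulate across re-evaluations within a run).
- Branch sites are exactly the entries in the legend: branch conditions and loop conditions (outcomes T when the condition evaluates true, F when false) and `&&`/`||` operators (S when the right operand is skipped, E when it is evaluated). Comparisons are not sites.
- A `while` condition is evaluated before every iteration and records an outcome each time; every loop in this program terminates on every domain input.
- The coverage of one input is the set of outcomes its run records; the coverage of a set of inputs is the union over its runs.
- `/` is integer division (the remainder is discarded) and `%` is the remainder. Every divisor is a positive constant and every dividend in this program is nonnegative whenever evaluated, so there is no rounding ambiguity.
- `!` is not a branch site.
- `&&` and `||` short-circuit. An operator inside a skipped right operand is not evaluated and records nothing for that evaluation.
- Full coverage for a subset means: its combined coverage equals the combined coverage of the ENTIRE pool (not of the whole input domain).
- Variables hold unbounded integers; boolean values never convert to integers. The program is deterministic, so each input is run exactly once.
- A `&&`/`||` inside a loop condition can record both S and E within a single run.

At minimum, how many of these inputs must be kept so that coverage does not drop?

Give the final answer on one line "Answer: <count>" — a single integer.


test 1 (h=1, p=1) hits B1=T, B1=F, B2=S, B2=E, B3=F, B4=T, B5=F, B6=F, B7=F, B8=F, B9=S, B10=F
test 2 (h=12, p=13) hits B1=F, B2=S, B4=F, B5=F, B6=T, B7=F, B8=T, B9=E, B10=T
test 3 (h=4, p=5) hits B1=F, B2=S, B4=T, B5=F, B6=F, B7=F, B8=T, B9=E, B10=F
test 4 (h=7, p=10) hits B1=F, B2=S, B4=F, B5=F, B6=F, B7=F, B8=T, B9=E, B10=T
test 5 (h=1, p=8) hits B1=F, B2=S, B4=T, B5=F, B6=F, B7=F, B8=F, B9=E, B10=F
the full pool covers 17 outcomes: B1=T, B1=F, B2=S, B2=E, B3=F, B4=T, B4=F, B5=F, B6=T, B6=F, B7=F, B8=T, B8=F, B9=S, B9=E, B10=T, B10=F
checked all size-1 subsets: none covers 17 outcomes (max 12/17)
at size 2, {1, 2} reaches all 17 outcomes; every lexicographically earlier size-2 subset fails
Answer: 2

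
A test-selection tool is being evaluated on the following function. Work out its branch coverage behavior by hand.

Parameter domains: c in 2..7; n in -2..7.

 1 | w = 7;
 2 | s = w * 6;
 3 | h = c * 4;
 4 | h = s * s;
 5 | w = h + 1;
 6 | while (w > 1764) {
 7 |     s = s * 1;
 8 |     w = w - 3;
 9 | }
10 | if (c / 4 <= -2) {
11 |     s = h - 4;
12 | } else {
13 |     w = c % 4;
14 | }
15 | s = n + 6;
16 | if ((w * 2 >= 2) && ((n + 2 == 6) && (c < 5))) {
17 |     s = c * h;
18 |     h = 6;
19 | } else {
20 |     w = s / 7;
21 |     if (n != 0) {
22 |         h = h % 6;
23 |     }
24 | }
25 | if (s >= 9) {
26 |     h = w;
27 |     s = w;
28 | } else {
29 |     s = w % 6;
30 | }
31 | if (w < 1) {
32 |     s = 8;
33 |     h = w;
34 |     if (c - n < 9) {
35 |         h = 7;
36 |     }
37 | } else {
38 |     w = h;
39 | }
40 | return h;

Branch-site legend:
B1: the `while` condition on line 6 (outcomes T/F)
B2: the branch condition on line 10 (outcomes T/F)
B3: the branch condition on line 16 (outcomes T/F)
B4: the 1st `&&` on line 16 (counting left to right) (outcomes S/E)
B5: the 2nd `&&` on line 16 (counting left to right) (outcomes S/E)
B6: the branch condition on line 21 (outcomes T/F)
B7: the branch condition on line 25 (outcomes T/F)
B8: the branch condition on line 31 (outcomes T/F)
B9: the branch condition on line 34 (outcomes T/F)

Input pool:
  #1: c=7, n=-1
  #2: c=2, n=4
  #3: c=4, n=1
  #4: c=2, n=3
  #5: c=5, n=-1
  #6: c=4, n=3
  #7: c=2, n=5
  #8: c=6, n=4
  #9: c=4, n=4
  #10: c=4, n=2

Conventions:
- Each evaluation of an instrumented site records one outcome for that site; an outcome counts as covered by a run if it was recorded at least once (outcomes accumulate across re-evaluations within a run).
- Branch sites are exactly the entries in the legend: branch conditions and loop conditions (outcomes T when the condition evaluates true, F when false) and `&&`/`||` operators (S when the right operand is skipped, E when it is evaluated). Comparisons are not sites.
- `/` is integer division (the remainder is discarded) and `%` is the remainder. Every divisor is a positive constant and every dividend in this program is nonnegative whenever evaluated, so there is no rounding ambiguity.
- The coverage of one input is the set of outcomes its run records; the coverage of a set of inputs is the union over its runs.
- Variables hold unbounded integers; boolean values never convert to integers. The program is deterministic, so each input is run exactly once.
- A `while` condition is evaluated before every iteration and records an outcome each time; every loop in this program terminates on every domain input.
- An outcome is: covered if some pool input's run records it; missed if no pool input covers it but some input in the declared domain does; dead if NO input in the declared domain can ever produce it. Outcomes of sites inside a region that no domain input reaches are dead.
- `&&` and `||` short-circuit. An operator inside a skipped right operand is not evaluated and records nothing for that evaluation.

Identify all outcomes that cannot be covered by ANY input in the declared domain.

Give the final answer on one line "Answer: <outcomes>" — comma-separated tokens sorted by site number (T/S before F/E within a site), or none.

sweeping the full domain (60 inputs) for each outcome:
  B2=T: never recorded by any domain input -> dead
  reachable outcomes have witnesses, e.g. B1=T (e.g. c=2, n=-2), B1=F (e.g. c=2, n=-2), B2=F (e.g. c=2, n=-2), B3=T (e.g. c=2, n=4)

Answer: B2=T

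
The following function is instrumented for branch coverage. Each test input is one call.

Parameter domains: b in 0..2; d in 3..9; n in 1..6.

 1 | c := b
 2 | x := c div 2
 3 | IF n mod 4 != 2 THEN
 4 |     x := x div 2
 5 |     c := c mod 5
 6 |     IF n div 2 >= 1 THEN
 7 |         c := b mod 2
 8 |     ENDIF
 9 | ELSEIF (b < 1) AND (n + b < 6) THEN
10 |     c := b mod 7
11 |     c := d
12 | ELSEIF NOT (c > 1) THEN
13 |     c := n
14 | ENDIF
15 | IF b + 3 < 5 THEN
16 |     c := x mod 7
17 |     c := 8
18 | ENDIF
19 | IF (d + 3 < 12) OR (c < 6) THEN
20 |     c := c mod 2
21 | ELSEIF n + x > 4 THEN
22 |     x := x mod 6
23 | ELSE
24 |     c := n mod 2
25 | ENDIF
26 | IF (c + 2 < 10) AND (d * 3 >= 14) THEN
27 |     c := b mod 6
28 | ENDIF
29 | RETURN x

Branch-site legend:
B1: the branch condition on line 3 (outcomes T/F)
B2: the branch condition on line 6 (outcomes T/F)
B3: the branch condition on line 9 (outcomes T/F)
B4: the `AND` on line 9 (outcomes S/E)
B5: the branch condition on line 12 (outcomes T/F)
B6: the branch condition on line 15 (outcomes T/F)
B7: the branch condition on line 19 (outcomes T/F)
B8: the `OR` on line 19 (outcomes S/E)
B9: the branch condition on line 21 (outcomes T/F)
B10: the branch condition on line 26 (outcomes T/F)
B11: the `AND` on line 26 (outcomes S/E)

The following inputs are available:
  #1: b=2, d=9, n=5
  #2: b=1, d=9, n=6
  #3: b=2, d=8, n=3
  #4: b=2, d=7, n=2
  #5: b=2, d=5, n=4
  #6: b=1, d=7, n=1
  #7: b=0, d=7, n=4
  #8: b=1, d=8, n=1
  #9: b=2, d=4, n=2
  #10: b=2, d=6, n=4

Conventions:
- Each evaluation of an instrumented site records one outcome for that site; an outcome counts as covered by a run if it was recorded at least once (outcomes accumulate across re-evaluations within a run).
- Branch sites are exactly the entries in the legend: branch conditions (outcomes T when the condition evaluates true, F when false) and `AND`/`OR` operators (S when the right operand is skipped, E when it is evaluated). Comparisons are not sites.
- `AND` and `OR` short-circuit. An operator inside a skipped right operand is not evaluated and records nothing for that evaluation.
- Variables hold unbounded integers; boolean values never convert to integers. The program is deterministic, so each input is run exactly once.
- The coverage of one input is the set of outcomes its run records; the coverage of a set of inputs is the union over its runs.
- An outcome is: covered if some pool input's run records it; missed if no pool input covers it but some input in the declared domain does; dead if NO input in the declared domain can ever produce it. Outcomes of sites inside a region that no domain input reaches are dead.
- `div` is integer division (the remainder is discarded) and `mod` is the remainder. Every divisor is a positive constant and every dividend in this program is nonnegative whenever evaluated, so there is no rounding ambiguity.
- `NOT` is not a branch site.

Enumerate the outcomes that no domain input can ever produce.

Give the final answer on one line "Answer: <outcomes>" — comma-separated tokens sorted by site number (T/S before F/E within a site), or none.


exhaustive pass over the 126-input domain:
  reachable outcomes have witnesses, e.g. B1=T (e.g. b=0, d=3, n=1), B1=F (e.g. b=0, d=3, n=2), B2=T (e.g. b=0, d=3, n=3), B2=F (e.g. b=0, d=3, n=1)
Answer: none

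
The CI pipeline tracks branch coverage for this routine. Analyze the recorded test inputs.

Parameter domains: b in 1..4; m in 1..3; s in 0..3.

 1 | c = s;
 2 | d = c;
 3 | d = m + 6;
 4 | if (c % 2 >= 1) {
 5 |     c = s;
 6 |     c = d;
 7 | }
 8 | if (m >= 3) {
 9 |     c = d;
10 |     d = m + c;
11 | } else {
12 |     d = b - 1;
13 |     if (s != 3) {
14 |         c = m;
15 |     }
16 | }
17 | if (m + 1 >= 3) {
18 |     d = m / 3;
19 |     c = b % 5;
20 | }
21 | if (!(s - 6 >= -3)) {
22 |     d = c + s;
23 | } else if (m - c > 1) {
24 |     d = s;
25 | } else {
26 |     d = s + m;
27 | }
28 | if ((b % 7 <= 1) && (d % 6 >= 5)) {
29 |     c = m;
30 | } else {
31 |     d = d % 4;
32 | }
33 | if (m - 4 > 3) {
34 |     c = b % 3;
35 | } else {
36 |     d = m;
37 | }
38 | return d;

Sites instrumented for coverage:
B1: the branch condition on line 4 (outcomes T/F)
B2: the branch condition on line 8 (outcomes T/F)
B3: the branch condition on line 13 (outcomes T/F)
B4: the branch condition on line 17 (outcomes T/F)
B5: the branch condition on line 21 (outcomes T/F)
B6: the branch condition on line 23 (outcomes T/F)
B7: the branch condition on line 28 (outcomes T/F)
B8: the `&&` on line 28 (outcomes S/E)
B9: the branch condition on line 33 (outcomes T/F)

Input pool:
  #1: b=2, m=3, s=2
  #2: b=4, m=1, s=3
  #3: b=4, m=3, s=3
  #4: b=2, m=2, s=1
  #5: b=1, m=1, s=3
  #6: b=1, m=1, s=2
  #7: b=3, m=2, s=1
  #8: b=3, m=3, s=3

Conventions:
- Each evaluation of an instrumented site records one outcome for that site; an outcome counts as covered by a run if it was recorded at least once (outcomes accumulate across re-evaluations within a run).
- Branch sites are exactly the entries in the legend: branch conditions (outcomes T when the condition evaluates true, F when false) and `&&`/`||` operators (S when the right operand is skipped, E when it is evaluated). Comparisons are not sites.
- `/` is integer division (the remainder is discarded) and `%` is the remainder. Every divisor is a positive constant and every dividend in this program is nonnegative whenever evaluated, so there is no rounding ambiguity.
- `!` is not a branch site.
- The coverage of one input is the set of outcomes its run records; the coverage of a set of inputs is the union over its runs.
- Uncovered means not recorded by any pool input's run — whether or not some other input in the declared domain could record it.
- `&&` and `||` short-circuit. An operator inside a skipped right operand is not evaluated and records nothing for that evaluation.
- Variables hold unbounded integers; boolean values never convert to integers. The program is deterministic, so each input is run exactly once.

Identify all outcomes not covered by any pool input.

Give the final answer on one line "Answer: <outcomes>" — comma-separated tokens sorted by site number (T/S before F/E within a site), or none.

#1 (b=2, m=3, s=2) -> covered: B1=F, B2=T, B4=T, B5=T, B7=F, B8=S, B9=F
#2 (b=4, m=1, s=3) -> covered: B1=T, B2=F, B3=F, B4=F, B5=F, B6=F, B7=F, B8=S, B9=F
#3 (b=4, m=3, s=3) -> covered: B1=T, B2=T, B4=T, B5=F, B6=F, B7=F, B8=S, B9=F
#4 (b=2, m=2, s=1) -> covered: B1=T, B2=F, B3=T, B4=T, B5=T, B7=F, B8=S, B9=F
#5 (b=1, m=1, s=3) -> covered: B1=T, B2=F, B3=F, B4=F, B5=F, B6=F, B7=F, B8=E, B9=F
#6 (b=1, m=1, s=2) -> covered: B1=F, B2=F, B3=T, B4=F, B5=T, B7=F, B8=E, B9=F
#7 (b=3, m=2, s=1) -> covered: B1=T, B2=F, B3=T, B4=T, B5=T, B7=F, B8=S, B9=F
#8 (b=3, m=3, s=3) -> covered: B1=T, B2=T, B4=T, B5=F, B6=F, B7=F, B8=S, B9=F
union over the pool: B1=T, B1=F, B2=T, B2=F, B3=T, B3=F, B4=T, B4=F, B5=T, B5=F, B6=F, B7=F, B8=S, B8=E, B9=F
uncovered (3 of 18): B6=T, B7=T, B9=T

Answer: B6=T, B7=T, B9=T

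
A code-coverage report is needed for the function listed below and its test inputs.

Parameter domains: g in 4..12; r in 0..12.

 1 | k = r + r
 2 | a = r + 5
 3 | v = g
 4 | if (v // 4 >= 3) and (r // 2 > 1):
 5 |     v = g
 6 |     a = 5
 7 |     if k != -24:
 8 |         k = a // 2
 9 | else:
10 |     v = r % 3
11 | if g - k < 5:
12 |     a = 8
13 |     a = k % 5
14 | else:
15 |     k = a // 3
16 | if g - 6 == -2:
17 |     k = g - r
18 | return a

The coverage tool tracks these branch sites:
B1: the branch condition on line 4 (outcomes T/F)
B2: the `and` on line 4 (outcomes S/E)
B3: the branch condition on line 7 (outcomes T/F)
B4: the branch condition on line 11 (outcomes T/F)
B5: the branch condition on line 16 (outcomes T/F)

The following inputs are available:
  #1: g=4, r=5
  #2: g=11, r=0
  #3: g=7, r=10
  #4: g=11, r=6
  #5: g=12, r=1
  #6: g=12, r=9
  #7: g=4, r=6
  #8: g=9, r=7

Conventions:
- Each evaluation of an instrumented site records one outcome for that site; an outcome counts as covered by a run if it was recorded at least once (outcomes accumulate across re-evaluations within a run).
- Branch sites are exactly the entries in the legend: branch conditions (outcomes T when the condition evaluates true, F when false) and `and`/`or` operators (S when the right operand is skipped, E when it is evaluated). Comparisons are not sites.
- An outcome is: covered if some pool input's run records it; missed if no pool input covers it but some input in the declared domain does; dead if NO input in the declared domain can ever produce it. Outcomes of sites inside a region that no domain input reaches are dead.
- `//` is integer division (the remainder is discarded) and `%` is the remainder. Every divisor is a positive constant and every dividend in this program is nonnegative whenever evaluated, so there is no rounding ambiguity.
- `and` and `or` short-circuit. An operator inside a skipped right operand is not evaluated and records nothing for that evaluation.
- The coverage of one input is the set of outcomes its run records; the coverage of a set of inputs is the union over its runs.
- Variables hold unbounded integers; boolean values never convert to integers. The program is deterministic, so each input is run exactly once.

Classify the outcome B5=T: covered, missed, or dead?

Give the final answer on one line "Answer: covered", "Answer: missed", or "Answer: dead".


B5=T is recorded by pool input(s) 1, 7 -> covered
Answer: covered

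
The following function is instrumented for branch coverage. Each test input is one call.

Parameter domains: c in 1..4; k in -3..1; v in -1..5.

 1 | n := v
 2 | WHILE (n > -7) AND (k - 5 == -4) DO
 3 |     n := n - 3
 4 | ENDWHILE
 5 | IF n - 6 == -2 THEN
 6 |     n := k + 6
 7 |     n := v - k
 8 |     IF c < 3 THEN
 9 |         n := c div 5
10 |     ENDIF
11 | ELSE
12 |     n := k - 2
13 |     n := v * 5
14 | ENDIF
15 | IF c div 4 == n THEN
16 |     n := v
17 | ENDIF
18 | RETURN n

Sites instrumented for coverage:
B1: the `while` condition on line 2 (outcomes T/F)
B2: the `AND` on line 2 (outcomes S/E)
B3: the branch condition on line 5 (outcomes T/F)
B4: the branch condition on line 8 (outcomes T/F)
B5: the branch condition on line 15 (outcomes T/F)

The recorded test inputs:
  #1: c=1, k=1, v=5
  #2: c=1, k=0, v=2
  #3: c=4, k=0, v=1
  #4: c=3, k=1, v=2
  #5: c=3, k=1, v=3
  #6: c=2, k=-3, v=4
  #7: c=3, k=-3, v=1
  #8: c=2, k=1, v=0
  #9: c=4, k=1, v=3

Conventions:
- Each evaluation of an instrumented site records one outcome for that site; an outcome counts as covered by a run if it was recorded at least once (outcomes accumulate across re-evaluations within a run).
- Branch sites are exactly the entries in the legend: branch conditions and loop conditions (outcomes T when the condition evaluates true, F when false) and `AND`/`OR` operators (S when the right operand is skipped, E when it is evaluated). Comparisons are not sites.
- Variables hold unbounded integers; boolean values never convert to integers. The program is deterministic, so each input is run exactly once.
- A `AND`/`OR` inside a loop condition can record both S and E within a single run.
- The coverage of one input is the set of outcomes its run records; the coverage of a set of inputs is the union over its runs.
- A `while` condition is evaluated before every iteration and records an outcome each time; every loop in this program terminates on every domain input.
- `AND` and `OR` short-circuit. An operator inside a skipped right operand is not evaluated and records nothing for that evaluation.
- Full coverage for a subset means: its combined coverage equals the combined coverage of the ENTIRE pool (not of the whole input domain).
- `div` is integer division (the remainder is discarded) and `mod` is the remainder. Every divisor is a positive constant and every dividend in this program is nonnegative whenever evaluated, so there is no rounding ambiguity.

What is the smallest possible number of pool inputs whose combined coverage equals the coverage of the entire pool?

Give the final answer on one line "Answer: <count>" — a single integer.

#1 (c=1, k=1, v=5) -> covered: B1=T, B1=F, B2=S, B2=E, B3=F, B5=F
#2 (c=1, k=0, v=2) -> covered: B1=F, B2=E, B3=F, B5=F
#3 (c=4, k=0, v=1) -> covered: B1=F, B2=E, B3=F, B5=F
#4 (c=3, k=1, v=2) -> covered: B1=T, B1=F, B2=S, B2=E, B3=F, B5=F
#5 (c=3, k=1, v=3) -> covered: B1=T, B1=F, B2=S, B2=E, B3=F, B5=F
#6 (c=2, k=-3, v=4) -> covered: B1=F, B2=E, B3=T, B4=T, B5=T
#7 (c=3, k=-3, v=1) -> covered: B1=F, B2=E, B3=F, B5=F
#8 (c=2, k=1, v=0) -> covered: B1=T, B1=F, B2=S, B2=E, B3=F, B5=T
#9 (c=4, k=1, v=3) -> covered: B1=T, B1=F, B2=S, B2=E, B3=F, B5=F
the full pool covers 9 outcomes: B1=T, B1=F, B2=S, B2=E, B3=T, B3=F, B4=T, B5=T, B5=F
every size-1 subset falls short of the 9 outcomes (best: 6/9)
size 2: inputs {1, 6} cover all 9 outcomes, and no lexicographically smaller subset of this size does

Answer: 2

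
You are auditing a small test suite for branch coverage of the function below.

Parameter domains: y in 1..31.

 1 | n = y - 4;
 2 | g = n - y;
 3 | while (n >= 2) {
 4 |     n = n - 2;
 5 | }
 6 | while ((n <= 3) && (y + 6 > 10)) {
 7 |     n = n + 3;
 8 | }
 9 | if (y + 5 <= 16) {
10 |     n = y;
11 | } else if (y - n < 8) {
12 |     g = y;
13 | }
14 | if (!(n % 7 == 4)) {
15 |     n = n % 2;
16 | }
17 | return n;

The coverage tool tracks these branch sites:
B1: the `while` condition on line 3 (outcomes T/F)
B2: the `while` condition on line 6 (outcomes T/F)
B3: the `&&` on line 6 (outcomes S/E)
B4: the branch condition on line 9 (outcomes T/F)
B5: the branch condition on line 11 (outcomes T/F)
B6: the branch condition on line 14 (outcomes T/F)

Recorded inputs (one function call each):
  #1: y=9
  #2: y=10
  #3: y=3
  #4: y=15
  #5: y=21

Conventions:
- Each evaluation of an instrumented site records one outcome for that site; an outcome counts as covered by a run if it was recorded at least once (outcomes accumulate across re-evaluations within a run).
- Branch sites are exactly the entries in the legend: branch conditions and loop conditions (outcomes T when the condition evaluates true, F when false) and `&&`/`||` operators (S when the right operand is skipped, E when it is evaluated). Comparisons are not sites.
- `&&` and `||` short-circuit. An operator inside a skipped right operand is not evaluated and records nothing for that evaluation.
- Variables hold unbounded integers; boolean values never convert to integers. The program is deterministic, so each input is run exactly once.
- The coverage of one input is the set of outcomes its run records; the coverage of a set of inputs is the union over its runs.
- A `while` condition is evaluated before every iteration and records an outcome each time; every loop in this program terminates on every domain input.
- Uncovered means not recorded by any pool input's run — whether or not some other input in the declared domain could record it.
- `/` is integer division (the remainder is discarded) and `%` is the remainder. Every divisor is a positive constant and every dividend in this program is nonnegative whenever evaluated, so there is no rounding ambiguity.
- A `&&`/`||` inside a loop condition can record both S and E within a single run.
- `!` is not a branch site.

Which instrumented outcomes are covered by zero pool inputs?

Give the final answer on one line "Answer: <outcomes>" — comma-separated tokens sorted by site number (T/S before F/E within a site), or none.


input #1, y=9: events B1->T, B1->T, B1->F, B3->E, B2->T, B3->S, B2->F, B4->T, B6->T; outcomes B1=T, B1=F, B2=T, B2=F, B3=S, B3=E, B4=T, B6=T
input #2, y=10: events B1->T, B1->T, B1->T, B1->F, B3->E, B2->T, B3->E, B2->T, B3->S, B2->F, B4->T, B6->T; outcomes B1=T, B1=F, B2=T, B2=F, B3=S, B3=E, B4=T, B6=T
input #3, y=3: events B1->F, B3->E, B2->F, B4->T, B6->T; outcomes B1=F, B2=F, B3=E, B4=T, B6=T
input #4, y=15: events B1->T, B1->T, B1->T, B1->T, B1->T, B1->F, B3->E, B2->T, B3->S, B2->F, B4->F, B5->F, B6->F; outcomes B1=T, B1=F, B2=T, B2=F, B3=S, B3=E, B4=F, B5=F, B6=F
input #5, y=21: events B1->T, B1->T, B1->T, B1->T, B1->T, B1->T, B1->T, B1->T, B1->F, B3->E, B2->T, B3->S, B2->F, B4->F, ...; outcomes B1=T, B1=F, B2=T, B2=F, B3=S, B3=E, B4=F, B5=F, B6=F
union over the pool: B1=T, B1=F, B2=T, B2=F, B3=S, B3=E, B4=T, B4=F, B5=F, B6=T, B6=F
uncovered (1 of 12): B5=T
Answer: B5=T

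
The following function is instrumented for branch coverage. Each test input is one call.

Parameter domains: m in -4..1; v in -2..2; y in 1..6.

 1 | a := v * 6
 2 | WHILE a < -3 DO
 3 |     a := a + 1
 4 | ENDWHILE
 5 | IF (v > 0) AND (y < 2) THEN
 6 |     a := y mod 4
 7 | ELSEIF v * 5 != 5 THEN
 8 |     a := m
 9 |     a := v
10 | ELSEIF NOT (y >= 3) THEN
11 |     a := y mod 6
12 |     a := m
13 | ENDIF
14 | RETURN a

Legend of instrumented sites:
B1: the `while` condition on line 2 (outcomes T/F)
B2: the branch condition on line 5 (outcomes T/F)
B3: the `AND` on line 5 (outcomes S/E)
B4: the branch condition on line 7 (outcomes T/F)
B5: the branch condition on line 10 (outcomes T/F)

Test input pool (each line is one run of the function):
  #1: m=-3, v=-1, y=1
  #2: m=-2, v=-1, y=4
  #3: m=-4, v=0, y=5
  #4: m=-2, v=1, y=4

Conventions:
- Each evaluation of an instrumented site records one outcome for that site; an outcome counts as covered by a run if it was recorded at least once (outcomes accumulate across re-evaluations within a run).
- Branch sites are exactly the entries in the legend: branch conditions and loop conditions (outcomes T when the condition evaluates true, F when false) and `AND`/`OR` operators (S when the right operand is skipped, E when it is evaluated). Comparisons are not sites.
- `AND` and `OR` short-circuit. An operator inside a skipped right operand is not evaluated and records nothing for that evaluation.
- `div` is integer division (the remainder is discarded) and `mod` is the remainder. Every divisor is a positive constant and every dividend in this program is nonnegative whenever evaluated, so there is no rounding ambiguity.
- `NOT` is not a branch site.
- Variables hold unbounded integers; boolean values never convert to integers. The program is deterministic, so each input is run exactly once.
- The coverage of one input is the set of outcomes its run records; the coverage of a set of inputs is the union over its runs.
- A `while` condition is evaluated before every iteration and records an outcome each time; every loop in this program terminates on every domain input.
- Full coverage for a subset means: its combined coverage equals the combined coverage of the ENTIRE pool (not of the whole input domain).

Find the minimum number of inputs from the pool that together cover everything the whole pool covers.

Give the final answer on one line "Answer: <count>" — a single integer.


input #1, m=-3, v=-1, y=1: events B1->T, B1->T, B1->T, B1->F, B3->S, B2->F, B4->T; outcomes B1=T, B1=F, B2=F, B3=S, B4=T
input #2, m=-2, v=-1, y=4: events B1->T, B1->T, B1->T, B1->F, B3->S, B2->F, B4->T; outcomes B1=T, B1=F, B2=F, B3=S, B4=T
input #3, m=-4, v=0, y=5: events B1->F, B3->S, B2->F, B4->T; outcomes B1=F, B2=F, B3=S, B4=T
input #4, m=-2, v=1, y=4: events B1->F, B3->E, B2->F, B4->F, B5->F; outcomes B1=F, B2=F, B3=E, B4=F, B5=F
the full pool covers 8 outcomes: B1=T, B1=F, B2=F, B3=S, B3=E, B4=T, B4=F, B5=F
size 1 is not enough: best union over all size-1 subsets is 5/8
inputs {1, 4} (size 2) cover everything; no size-2 subset with a lexicographically smaller index list covers all 8
Answer: 2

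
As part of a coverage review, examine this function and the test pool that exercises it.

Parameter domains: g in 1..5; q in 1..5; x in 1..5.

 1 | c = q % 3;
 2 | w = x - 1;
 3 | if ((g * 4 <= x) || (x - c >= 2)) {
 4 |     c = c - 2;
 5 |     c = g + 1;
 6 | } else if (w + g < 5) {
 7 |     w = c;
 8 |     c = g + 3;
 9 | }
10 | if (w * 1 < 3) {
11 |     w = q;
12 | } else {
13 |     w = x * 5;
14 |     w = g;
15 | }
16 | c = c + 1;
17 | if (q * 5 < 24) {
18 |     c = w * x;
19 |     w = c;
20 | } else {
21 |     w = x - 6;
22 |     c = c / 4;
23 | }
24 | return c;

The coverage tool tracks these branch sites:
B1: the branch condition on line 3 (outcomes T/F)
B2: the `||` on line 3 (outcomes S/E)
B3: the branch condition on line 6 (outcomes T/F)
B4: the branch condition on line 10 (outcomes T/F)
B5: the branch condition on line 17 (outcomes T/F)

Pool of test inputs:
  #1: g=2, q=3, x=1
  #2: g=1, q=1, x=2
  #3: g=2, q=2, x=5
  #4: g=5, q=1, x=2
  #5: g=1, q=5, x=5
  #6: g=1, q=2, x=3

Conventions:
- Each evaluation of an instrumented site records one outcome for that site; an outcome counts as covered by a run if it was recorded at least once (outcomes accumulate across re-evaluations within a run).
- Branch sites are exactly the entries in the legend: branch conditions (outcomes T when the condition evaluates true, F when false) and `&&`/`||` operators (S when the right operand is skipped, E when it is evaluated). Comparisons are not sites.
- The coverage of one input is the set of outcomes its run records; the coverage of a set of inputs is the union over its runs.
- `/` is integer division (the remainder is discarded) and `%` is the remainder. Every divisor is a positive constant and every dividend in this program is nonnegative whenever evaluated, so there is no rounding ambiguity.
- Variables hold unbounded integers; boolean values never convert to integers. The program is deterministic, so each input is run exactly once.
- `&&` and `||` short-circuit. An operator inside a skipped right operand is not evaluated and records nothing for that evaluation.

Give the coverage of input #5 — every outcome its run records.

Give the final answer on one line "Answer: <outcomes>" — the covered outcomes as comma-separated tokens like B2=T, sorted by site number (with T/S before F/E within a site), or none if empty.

Simulating input #5 (g=1, q=5, x=5) step by step:
  B2->S, B1->T, B4->F, B5->F
deduplicating events, the covered set is: B1=T, B2=S, B4=F, B5=F

Answer: B1=T, B2=S, B4=F, B5=F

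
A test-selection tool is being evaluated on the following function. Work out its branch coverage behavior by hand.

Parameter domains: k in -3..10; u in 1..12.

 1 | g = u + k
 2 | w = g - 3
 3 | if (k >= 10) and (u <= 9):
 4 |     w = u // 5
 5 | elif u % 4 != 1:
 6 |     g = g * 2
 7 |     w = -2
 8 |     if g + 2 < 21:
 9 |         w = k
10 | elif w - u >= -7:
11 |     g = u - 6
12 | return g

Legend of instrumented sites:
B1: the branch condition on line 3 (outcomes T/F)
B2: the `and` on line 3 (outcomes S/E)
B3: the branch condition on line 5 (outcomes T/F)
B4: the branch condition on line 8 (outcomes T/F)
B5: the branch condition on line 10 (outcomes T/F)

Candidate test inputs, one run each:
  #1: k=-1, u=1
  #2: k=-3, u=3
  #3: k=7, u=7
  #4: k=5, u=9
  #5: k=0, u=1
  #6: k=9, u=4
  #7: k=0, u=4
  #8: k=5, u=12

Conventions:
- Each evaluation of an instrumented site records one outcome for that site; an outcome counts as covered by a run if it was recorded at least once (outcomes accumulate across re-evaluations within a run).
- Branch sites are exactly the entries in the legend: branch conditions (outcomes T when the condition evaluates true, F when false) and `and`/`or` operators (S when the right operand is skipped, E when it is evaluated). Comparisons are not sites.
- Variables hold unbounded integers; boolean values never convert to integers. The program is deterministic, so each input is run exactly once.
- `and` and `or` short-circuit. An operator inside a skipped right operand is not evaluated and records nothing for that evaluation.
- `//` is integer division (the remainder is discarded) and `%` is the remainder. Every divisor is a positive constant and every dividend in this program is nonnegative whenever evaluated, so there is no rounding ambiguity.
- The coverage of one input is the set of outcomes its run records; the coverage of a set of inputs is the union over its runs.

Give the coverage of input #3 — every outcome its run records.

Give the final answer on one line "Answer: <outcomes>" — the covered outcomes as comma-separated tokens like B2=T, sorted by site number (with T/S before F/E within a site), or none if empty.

Event log for input #3 (k=7, u=7):
  B2->S, B1->F, B3->T, B4->F
collecting distinct outcomes: B1=F, B2=S, B3=T, B4=F

Answer: B1=F, B2=S, B3=T, B4=F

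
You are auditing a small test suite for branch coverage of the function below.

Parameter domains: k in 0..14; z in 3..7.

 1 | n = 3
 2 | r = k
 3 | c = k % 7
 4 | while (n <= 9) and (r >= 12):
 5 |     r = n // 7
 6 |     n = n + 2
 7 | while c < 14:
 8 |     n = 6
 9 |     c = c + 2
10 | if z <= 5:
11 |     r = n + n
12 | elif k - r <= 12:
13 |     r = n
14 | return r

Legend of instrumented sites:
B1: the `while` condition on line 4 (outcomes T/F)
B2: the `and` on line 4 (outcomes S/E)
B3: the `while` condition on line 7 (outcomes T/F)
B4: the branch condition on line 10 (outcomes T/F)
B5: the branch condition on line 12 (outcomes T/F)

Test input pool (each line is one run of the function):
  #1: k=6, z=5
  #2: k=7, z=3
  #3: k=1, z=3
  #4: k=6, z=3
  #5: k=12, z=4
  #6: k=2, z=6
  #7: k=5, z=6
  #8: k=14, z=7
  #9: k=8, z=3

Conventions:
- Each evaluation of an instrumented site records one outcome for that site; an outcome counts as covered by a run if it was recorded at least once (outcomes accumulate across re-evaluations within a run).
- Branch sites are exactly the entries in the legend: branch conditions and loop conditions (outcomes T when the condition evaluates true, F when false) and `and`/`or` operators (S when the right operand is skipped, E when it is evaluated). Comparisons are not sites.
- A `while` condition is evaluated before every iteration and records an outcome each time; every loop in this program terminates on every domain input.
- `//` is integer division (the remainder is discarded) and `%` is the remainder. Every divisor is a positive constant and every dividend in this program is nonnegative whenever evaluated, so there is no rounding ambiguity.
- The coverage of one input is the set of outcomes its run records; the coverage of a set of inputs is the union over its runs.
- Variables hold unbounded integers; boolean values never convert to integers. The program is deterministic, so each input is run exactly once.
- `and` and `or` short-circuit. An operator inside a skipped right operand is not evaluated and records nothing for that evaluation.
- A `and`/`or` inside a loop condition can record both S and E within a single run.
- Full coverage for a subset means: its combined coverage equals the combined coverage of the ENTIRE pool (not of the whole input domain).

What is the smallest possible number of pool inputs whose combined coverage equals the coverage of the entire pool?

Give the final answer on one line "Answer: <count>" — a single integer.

run #1 (k=6, z=5) runs B2->E, B1->F, B3->T, B3->T, B3->T, B3->T, B3->F, B4->T; records B1=F, B2=E, B3=T, B3=F, B4=T
run #2 (k=7, z=3) runs B2->E, B1->F, B3->T, B3->T, B3->T, B3->T, B3->T, B3->T, B3->T, B3->F, B4->T; records B1=F, B2=E, B3=T, B3=F, B4=T
run #3 (k=1, z=3) runs B2->E, B1->F, B3->T, B3->T, B3->T, B3->T, B3->T, B3->T, B3->T, B3->F, B4->T; records B1=F, B2=E, B3=T, B3=F, B4=T
run #4 (k=6, z=3) runs B2->E, B1->F, B3->T, B3->T, B3->T, B3->T, B3->F, B4->T; records B1=F, B2=E, B3=T, B3=F, B4=T
run #5 (k=12, z=4) runs B2->E, B1->T, B2->E, B1->F, B3->T, B3->T, B3->T, B3->T, B3->T, B3->F, B4->T; records B1=T, B1=F, B2=E, B3=T, B3=F, B4=T
run #6 (k=2, z=6) runs B2->E, B1->F, B3->T, B3->T, B3->T, B3->T, B3->T, B3->T, B3->F, B4->F, B5->T; records B1=F, B2=E, B3=T, B3=F, B4=F, B5=T
run #7 (k=5, z=6) runs B2->E, B1->F, B3->T, B3->T, B3->T, B3->T, B3->T, B3->F, B4->F, B5->T; records B1=F, B2=E, B3=T, B3=F, B4=F, B5=T
run #8 (k=14, z=7) runs B2->E, B1->T, B2->E, B1->F, B3->T, B3->T, B3->T, B3->T, B3->T, B3->T, B3->T, B3->F, B4->F, B5->F; records B1=T, B1=F, B2=E, B3=T, B3=F, B4=F, B5=F
run #9 (k=8, z=3) runs B2->E, B1->F, B3->T, B3->T, B3->T, B3->T, B3->T, B3->T, B3->T, B3->F, B4->T; records B1=F, B2=E, B3=T, B3=F, B4=T
pool-wide coverage (9 outcomes): B1=T, B1=F, B2=E, B3=T, B3=F, B4=T, B4=F, B5=T, B5=F
no size-1 subset reaches all 9 outcomes (best union: 7/9)
no size-2 subset reaches all 9 outcomes (best union: 8/9)
at size 3, {1, 6, 8} reaches all 9 outcomes; every lexicographically earlier size-3 subset fails

Answer: 3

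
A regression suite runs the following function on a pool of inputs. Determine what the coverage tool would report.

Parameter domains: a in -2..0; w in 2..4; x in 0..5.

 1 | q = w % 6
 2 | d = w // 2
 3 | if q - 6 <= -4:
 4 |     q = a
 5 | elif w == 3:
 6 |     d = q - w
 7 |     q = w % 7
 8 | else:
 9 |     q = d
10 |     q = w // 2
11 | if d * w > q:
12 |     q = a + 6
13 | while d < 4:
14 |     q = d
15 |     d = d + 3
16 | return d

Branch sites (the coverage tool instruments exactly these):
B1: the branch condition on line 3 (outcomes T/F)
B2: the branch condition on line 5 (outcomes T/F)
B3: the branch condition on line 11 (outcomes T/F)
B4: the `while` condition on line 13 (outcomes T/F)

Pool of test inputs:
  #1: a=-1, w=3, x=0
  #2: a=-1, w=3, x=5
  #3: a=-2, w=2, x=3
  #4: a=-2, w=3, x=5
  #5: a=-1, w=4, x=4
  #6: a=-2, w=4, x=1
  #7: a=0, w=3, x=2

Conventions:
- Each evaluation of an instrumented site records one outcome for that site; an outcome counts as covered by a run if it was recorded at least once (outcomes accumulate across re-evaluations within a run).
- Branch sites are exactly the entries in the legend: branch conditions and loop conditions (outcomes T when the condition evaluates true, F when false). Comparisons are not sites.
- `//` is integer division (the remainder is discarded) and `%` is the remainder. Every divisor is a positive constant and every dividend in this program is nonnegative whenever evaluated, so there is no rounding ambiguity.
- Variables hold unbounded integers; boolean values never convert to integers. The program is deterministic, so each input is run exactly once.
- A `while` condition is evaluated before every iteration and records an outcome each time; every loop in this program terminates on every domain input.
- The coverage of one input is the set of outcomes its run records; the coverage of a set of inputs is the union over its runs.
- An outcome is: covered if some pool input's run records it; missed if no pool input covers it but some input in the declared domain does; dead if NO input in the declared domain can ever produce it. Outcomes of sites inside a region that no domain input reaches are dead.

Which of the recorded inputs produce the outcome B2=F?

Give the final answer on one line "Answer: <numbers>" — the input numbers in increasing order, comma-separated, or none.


input #1 (a=-1, w=3, x=0): does not record B2=F
input #2 (a=-1, w=3, x=5): does not record B2=F
input #3 (a=-2, w=2, x=3): does not record B2=F
input #4 (a=-2, w=3, x=5): does not record B2=F
input #5 (a=-1, w=4, x=4): records B2=F
input #6 (a=-2, w=4, x=1): records B2=F
input #7 (a=0, w=3, x=2): does not record B2=F
Answer: 5, 6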